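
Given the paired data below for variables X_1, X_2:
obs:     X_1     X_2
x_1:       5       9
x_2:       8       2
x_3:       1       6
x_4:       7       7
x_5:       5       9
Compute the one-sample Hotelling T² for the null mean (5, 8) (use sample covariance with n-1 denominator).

Step 1 — sample mean vector:
  mean(X_1) = (5 + 8 + 1 + 7 + 5) / 5 = 26/5 = 5.2
  mean(X_2) = (9 + 2 + 6 + 7 + 9) / 5 = 33/5 = 6.6
  x̄ = (5.2, 6.6),  deviation x̄ - mu_0 = (5.2, 6.6) - (5, 8) = (0.2, -1.4).

Step 2 — sample covariance matrix, S[i,j] = (1/(n-1)) · Σ_k (x_{k,i} - mean_i) · (x_{k,j} - mean_j), divisor n-1 = 4:
  S[X_1,X_1] = ((-0.2)·(-0.2) + (2.8)·(2.8) + (-4.2)·(-4.2) + (1.8)·(1.8) + (-0.2)·(-0.2)) / 4 = 28.8/4 = 7.2
  S[X_1,X_2] = ((-0.2)·(2.4) + (2.8)·(-4.6) + (-4.2)·(-0.6) + (1.8)·(0.4) + (-0.2)·(2.4)) / 4 = -10.6/4 = -2.65
  S[X_2,X_2] = ((2.4)·(2.4) + (-4.6)·(-4.6) + (-0.6)·(-0.6) + (0.4)·(0.4) + (2.4)·(2.4)) / 4 = 33.2/4 = 8.3
  S = [[7.2, -2.65],
 [-2.65, 8.3]].

Step 3 — invert S. det(S) = 7.2·8.3 - (-2.65)² = 52.7375.
  S^{-1} = (1/det) · [[d, -b], [-b, a]] = [[0.1574, 0.0502],
 [0.0502, 0.1365]].

Step 4 — quadratic form (x̄ - mu_0)^T · S^{-1} · (x̄ - mu_0):
  S^{-1} · (x̄ - mu_0) = (-0.0389, -0.1811),
  (x̄ - mu_0)^T · [...] = (0.2)·(-0.0389) + (-1.4)·(-0.1811) = 0.2457.

Step 5 — scale by n: T² = 5 · 0.2457 = 1.2287.

T² ≈ 1.2287


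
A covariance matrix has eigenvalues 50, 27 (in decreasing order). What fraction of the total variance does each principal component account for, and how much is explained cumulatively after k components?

Step 1 — total variance = trace(Sigma) = Σ λ_i = 50 + 27 = 77.

Step 2 — fraction explained by component i = λ_i / Σ λ:
  PC1: 50/77 = 0.6494
  PC2: 27/77 = 0.3506

Step 3 — cumulative fraction after k components = (λ_1 + ... + λ_k) / Σ λ:
  k = 1: 50/77 = 0.6494
  k = 2: (50 + 27)/77 = 77/77 = 1

Summary (fraction, with percent):

explained: PC1 0.6494 (64.94%), PC2 0.3506 (35.06%);  cumulative: 0.6494, 1


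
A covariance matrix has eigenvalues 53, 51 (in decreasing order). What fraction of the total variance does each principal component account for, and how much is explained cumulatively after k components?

Step 1 — total variance = trace(Sigma) = Σ λ_i = 53 + 51 = 104.

Step 2 — fraction explained by component i = λ_i / Σ λ:
  PC1: 53/104 = 0.5096
  PC2: 51/104 = 0.4904

Step 3 — cumulative fraction after k components = (λ_1 + ... + λ_k) / Σ λ:
  k = 1: 53/104 = 0.5096
  k = 2: (53 + 51)/104 = 104/104 = 1

Summary (fraction, with percent):

explained: PC1 0.5096 (50.96%), PC2 0.4904 (49.04%);  cumulative: 0.5096, 1


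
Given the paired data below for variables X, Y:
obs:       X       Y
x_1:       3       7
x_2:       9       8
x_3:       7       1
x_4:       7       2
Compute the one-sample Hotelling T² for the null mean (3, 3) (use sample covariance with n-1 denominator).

Step 1 — sample mean vector:
  mean(X) = (3 + 9 + 7 + 7) / 4 = 26/4 = 6.5
  mean(Y) = (7 + 8 + 1 + 2) / 4 = 18/4 = 4.5
  x̄ = (6.5, 4.5),  deviation x̄ - mu_0 = (6.5, 4.5) - (3, 3) = (3.5, 1.5).

Step 2 — sample covariance matrix, S[i,j] = (1/(n-1)) · Σ_k (x_{k,i} - mean_i) · (x_{k,j} - mean_j), divisor n-1 = 3:
  S[X,X] = ((-3.5)·(-3.5) + (2.5)·(2.5) + (0.5)·(0.5) + (0.5)·(0.5)) / 3 = 19/3 = 6.3333
  S[X,Y] = ((-3.5)·(2.5) + (2.5)·(3.5) + (0.5)·(-3.5) + (0.5)·(-2.5)) / 3 = -3/3 = -1
  S[Y,Y] = ((2.5)·(2.5) + (3.5)·(3.5) + (-3.5)·(-3.5) + (-2.5)·(-2.5)) / 3 = 37/3 = 12.3333
  S = [[6.3333, -1],
 [-1, 12.3333]].

Step 3 — invert S. det(S) = 6.3333·12.3333 - (-1)² = 77.1111.
  S^{-1} = (1/det) · [[d, -b], [-b, a]] = [[0.1599, 0.013],
 [0.013, 0.0821]].

Step 4 — quadratic form (x̄ - mu_0)^T · S^{-1} · (x̄ - mu_0):
  S^{-1} · (x̄ - mu_0) = (0.5793, 0.1686),
  (x̄ - mu_0)^T · [...] = (3.5)·(0.5793) + (1.5)·(0.1686) = 2.2803.

Step 5 — scale by n: T² = 4 · 2.2803 = 9.121.

T² ≈ 9.121


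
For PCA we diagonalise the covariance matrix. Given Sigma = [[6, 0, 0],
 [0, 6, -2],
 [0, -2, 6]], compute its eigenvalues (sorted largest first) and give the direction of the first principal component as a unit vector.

Step 1 — characteristic polynomial p(λ) = det(λI - Sigma) = λ³ - tr·λ² + c_1·λ - det, where tr = trace, c_1 = sum of the principal 2×2 minors, det = det(Sigma):
  tr = 6 + 6 + 6 = 18,
  c_1 = (6·6 - (0)²) + (6·6 - (0)²) + (6·6 - (-2)²) = 36 + 36 + 32 = 104,
  det = 6·(6·6 - (-2)²) - (0)·((0)·6 - (-2)·(0)) + (0)·((0)·(-2) - 6·(0)) = 6·(32) - (0)·(0) + (0)·(0) = 192.
  So p(λ) = λ³ - 18λ² + 104λ - 192.
Step 2 — look for an integer root (rational root theorem: any rational root is an integer divisor of 192). Testing λ = 4:
  p(4) = 64 - 288 + 416 - 192 = 0  ✓
  Dividing out (λ - 4): p(λ) = (λ - 4)(λ² - 14λ + 48).
Step 3 — remaining eigenvalues from the quadratic λ² - 14λ + 48 = 0:
  Δ = 14² - 4·48 = 196 - 192 = 4,  λ = (14 ± √4)/2 = (14 ± 2)/2 = 8 or 6.
  Sorted: λ_1 = 8,  λ_2 = 6,  λ_3 = 4  (check: sum = 18 = tr ✓).

Step 4 — unit eigenvector for λ_1 = 8: v spans the null space of (Sigma - λ_1 I), whose rows are
  r_1 = (-2, 0, 0),  r_2 = (0, -2, -2),  r_3 = (0, -2, -2).
  v is orthogonal to every row, so take v ∝ r_1 × r_2 = ((0)·(-2) - (0)·(-2), (0)·(0) - (-2)·(-2), (-2)·(-2) - (0)·(0)) = (0, -4, 4).
  Rescale (divide by 4; multiply by -1 so the first nonzero entry is positive): u = (0, 1, -1).
  ||u|| = √((0)² + (1)² + (-1)²) = √(2) ≈ 1.4142,  v_1 = u/||u|| ≈ (0, 0.7071, -0.7071) (||v_1|| = 1).

λ_1 = 8,  λ_2 = 6,  λ_3 = 4;  v_1 ≈ (0, 0.7071, -0.7071)


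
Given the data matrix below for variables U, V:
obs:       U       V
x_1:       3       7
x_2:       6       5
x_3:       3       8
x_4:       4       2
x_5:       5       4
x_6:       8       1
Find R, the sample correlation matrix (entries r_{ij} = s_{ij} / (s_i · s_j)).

Step 1 — column means:
  mean(U) = (3 + 6 + 3 + 4 + 5 + 8) / 6 = 29/6 = 4.8333
  mean(V) = (7 + 5 + 8 + 2 + 4 + 1) / 6 = 27/6 = 4.5

Step 2 — sample variances and covariances s[i,j] = (1/(n-1)) · Σ_k (x_{k,i} - mean_i) · (x_{k,j} - mean_j), with n-1 = 5:
  s[U,U] = ((-1.8333)·(-1.8333) + (1.1667)·(1.1667) + (-1.8333)·(-1.8333) + (-0.8333)·(-0.8333) + (0.1667)·(0.1667) + (3.1667)·(3.1667)) / 5 = 18.8333/5 = 3.7667
  s[U,V] = ((-1.8333)·(2.5) + (1.1667)·(0.5) + (-1.8333)·(3.5) + (-0.8333)·(-2.5) + (0.1667)·(-0.5) + (3.1667)·(-3.5)) / 5 = -19.5/5 = -3.9
  s[V,V] = ((2.5)·(2.5) + (0.5)·(0.5) + (3.5)·(3.5) + (-2.5)·(-2.5) + (-0.5)·(-0.5) + (-3.5)·(-3.5)) / 5 = 37.5/5 = 7.5
  Sample standard deviations s_i = √(s[i,i]):
  s(U) = √(3.7667) = 1.9408
  s(V) = √(7.5) = 2.7386

Step 3 — r_{ij} = s_{ij} / (s_i · s_j):
  r[U,U] = 1 (diagonal).
  r[U,V] = -3.9 / (1.9408 · 2.7386) = -3.9 / 5.3151 = -0.7338
  r[V,V] = 1 (diagonal).

R is symmetric with unit diagonal. Assembling:

R = [[1, -0.7338],
 [-0.7338, 1]]


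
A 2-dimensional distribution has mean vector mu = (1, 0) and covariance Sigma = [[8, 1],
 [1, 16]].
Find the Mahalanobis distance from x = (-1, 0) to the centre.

Step 1 — centre the observation: (x - mu) = (-2, 0).

Step 2 — invert Sigma. det(Sigma) = 8·16 - (1)² = 127.
  Sigma^{-1} = (1/det) · [[d, -b], [-b, a]] = [[0.126, -0.0079],
 [-0.0079, 0.063]].

Step 3 — form the quadratic (x - mu)^T · Sigma^{-1} · (x - mu):
  Sigma^{-1} · (x - mu) = (-0.252, 0.0157).
  (x - mu)^T · [Sigma^{-1} · (x - mu)] = (-2)·(-0.252) + (0)·(0.0157) = 0.5039.

Step 4 — take square root: d = √(0.5039) ≈ 0.7099.

d(x, mu) = √(0.5039) ≈ 0.7099


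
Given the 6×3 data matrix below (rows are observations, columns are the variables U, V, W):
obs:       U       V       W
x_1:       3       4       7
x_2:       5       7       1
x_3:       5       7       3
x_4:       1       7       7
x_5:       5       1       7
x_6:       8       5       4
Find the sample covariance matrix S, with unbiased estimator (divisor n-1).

Step 1 — column means:
  mean(U) = (3 + 5 + 5 + 1 + 5 + 8) / 6 = 27/6 = 4.5
  mean(V) = (4 + 7 + 7 + 7 + 1 + 5) / 6 = 31/6 = 5.1667
  mean(W) = (7 + 1 + 3 + 7 + 7 + 4) / 6 = 29/6 = 4.8333

Step 2 — sample covariance S[i,j] = (1/(n-1)) · Σ_k (x_{k,i} - mean_i) · (x_{k,j} - mean_j), with n-1 = 5.
  S[U,U] = ((-1.5)·(-1.5) + (0.5)·(0.5) + (0.5)·(0.5) + (-3.5)·(-3.5) + (0.5)·(0.5) + (3.5)·(3.5)) / 5 = 27.5/5 = 5.5
  S[U,V] = ((-1.5)·(-1.1667) + (0.5)·(1.8333) + (0.5)·(1.8333) + (-3.5)·(1.8333) + (0.5)·(-4.1667) + (3.5)·(-0.1667)) / 5 = -5.5/5 = -1.1
  S[U,W] = ((-1.5)·(2.1667) + (0.5)·(-3.8333) + (0.5)·(-1.8333) + (-3.5)·(2.1667) + (0.5)·(2.1667) + (3.5)·(-0.8333)) / 5 = -15.5/5 = -3.1
  S[V,V] = ((-1.1667)·(-1.1667) + (1.8333)·(1.8333) + (1.8333)·(1.8333) + (1.8333)·(1.8333) + (-4.1667)·(-4.1667) + (-0.1667)·(-0.1667)) / 5 = 28.8333/5 = 5.7667
  S[V,W] = ((-1.1667)·(2.1667) + (1.8333)·(-3.8333) + (1.8333)·(-1.8333) + (1.8333)·(2.1667) + (-4.1667)·(2.1667) + (-0.1667)·(-0.8333)) / 5 = -17.8333/5 = -3.5667
  S[W,W] = ((2.1667)·(2.1667) + (-3.8333)·(-3.8333) + (-1.8333)·(-1.8333) + (2.1667)·(2.1667) + (2.1667)·(2.1667) + (-0.8333)·(-0.8333)) / 5 = 32.8333/5 = 6.5667

S is symmetric (S[j,i] = S[i,j]). Assembling:

S = [[5.5, -1.1, -3.1],
 [-1.1, 5.7667, -3.5667],
 [-3.1, -3.5667, 6.5667]]


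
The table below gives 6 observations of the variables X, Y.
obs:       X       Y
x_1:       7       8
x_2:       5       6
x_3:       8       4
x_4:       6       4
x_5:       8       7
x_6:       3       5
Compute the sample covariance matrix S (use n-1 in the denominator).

Step 1 — column means:
  mean(X) = (7 + 5 + 8 + 6 + 8 + 3) / 6 = 37/6 = 6.1667
  mean(Y) = (8 + 6 + 4 + 4 + 7 + 5) / 6 = 34/6 = 5.6667

Step 2 — sample covariance S[i,j] = (1/(n-1)) · Σ_k (x_{k,i} - mean_i) · (x_{k,j} - mean_j), with n-1 = 5.
  S[X,X] = ((0.8333)·(0.8333) + (-1.1667)·(-1.1667) + (1.8333)·(1.8333) + (-0.1667)·(-0.1667) + (1.8333)·(1.8333) + (-3.1667)·(-3.1667)) / 5 = 18.8333/5 = 3.7667
  S[X,Y] = ((0.8333)·(2.3333) + (-1.1667)·(0.3333) + (1.8333)·(-1.6667) + (-0.1667)·(-1.6667) + (1.8333)·(1.3333) + (-3.1667)·(-0.6667)) / 5 = 3.3333/5 = 0.6667
  S[Y,Y] = ((2.3333)·(2.3333) + (0.3333)·(0.3333) + (-1.6667)·(-1.6667) + (-1.6667)·(-1.6667) + (1.3333)·(1.3333) + (-0.6667)·(-0.6667)) / 5 = 13.3333/5 = 2.6667

S is symmetric (S[j,i] = S[i,j]). Assembling:

S = [[3.7667, 0.6667],
 [0.6667, 2.6667]]


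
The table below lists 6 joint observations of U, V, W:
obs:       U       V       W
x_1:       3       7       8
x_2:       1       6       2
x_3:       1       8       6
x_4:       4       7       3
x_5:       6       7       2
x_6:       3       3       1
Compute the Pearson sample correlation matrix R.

Step 1 — column means:
  mean(U) = (3 + 1 + 1 + 4 + 6 + 3) / 6 = 18/6 = 3
  mean(V) = (7 + 6 + 8 + 7 + 7 + 3) / 6 = 38/6 = 6.3333
  mean(W) = (8 + 2 + 6 + 3 + 2 + 1) / 6 = 22/6 = 3.6667

Step 2 — sample variances and covariances s[i,j] = (1/(n-1)) · Σ_k (x_{k,i} - mean_i) · (x_{k,j} - mean_j), with n-1 = 5:
  s[U,U] = ((0)·(0) + (-2)·(-2) + (-2)·(-2) + (1)·(1) + (3)·(3) + (0)·(0)) / 5 = 18/5 = 3.6
  s[U,V] = ((0)·(0.6667) + (-2)·(-0.3333) + (-2)·(1.6667) + (1)·(0.6667) + (3)·(0.6667) + (0)·(-3.3333)) / 5 = 0/5 = 0
  s[U,W] = ((0)·(4.3333) + (-2)·(-1.6667) + (-2)·(2.3333) + (1)·(-0.6667) + (3)·(-1.6667) + (0)·(-2.6667)) / 5 = -7/5 = -1.4
  s[V,V] = ((0.6667)·(0.6667) + (-0.3333)·(-0.3333) + (1.6667)·(1.6667) + (0.6667)·(0.6667) + (0.6667)·(0.6667) + (-3.3333)·(-3.3333)) / 5 = 15.3333/5 = 3.0667
  s[V,W] = ((0.6667)·(4.3333) + (-0.3333)·(-1.6667) + (1.6667)·(2.3333) + (0.6667)·(-0.6667) + (0.6667)·(-1.6667) + (-3.3333)·(-2.6667)) / 5 = 14.6667/5 = 2.9333
  s[W,W] = ((4.3333)·(4.3333) + (-1.6667)·(-1.6667) + (2.3333)·(2.3333) + (-0.6667)·(-0.6667) + (-1.6667)·(-1.6667) + (-2.6667)·(-2.6667)) / 5 = 37.3333/5 = 7.4667
  Sample standard deviations s_i = √(s[i,i]):
  s(U) = √(3.6) = 1.8974
  s(V) = √(3.0667) = 1.7512
  s(W) = √(7.4667) = 2.7325

Step 3 — r_{ij} = s_{ij} / (s_i · s_j):
  r[U,U] = 1 (diagonal).
  r[U,V] = 0 / (1.8974 · 1.7512) = 0 / 3.3226 = 0
  r[U,W] = -1.4 / (1.8974 · 2.7325) = -1.4 / 5.1846 = -0.27
  r[V,V] = 1 (diagonal).
  r[V,W] = 2.9333 / (1.7512 · 2.7325) = 2.9333 / 4.7852 = 0.613
  r[W,W] = 1 (diagonal).

R is symmetric with unit diagonal. Assembling:

R = [[1, 0, -0.27],
 [0, 1, 0.613],
 [-0.27, 0.613, 1]]


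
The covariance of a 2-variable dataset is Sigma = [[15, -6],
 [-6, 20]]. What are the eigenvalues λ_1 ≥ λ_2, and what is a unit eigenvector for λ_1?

Step 1 — characteristic polynomial of 2×2 Sigma:
  det(Sigma - λI) = λ² - trace · λ + det = 0.
  trace = 15 + 20 = 35, det = 15·20 - (-6)² = 264.
Step 2 — discriminant:
  Δ = trace² - 4·det = 1225 - 1056 = 169.
Step 3 — eigenvalues:
  λ = (trace ± √Δ)/2 = (35 ± 13)/2,
  λ_1 = 24,  λ_2 = 11.

Step 4 — unit eigenvector for λ_1: solve (Sigma - λ_1 I)v = 0. First row:
  (15 - 24)·v_x + (-6)·v_y = 0, i.e. (-9)·v_x + (-6)·v_y = 0,
  so v ∝ (b, λ_1 - a) = (-6, 9); multiply by -1 so the first entry is positive: u = (6, -9).
  ||u|| = √((6)² + (-9)²) = √(117) ≈ 10.8167,
  v_1 = u/||u|| ≈ (0.5547, -0.8321) (||v_1|| = 1).

λ_1 = 24,  λ_2 = 11;  v_1 ≈ (0.5547, -0.8321)


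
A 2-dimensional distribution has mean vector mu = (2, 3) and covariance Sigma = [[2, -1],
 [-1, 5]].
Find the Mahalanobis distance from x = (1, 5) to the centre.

Step 1 — centre the observation: (x - mu) = (-1, 2).

Step 2 — invert Sigma. det(Sigma) = 2·5 - (-1)² = 9.
  Sigma^{-1} = (1/det) · [[d, -b], [-b, a]] = [[0.5556, 0.1111],
 [0.1111, 0.2222]].

Step 3 — form the quadratic (x - mu)^T · Sigma^{-1} · (x - mu):
  Sigma^{-1} · (x - mu) = (-0.3333, 0.3333).
  (x - mu)^T · [Sigma^{-1} · (x - mu)] = (-1)·(-0.3333) + (2)·(0.3333) = 1.

Step 4 — take square root: d = √(1) ≈ 1.

d(x, mu) = √(1) ≈ 1


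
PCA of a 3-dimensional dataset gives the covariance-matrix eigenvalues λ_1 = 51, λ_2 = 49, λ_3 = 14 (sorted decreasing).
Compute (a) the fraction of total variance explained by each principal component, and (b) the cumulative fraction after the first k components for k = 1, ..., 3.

Step 1 — total variance = trace(Sigma) = Σ λ_i = 51 + 49 + 14 = 114.

Step 2 — fraction explained by component i = λ_i / Σ λ:
  PC1: 51/114 = 0.4474
  PC2: 49/114 = 0.4298
  PC3: 14/114 = 0.1228

Step 3 — cumulative fraction after k components = (λ_1 + ... + λ_k) / Σ λ:
  k = 1: 51/114 = 0.4474
  k = 2: (51 + 49)/114 = 100/114 = 0.8772
  k = 3: (51 + 49 + 14)/114 = 114/114 = 1

Summary (fraction, with percent):

explained: PC1 0.4474 (44.74%), PC2 0.4298 (42.98%), PC3 0.1228 (12.28%);  cumulative: 0.4474, 0.8772, 1


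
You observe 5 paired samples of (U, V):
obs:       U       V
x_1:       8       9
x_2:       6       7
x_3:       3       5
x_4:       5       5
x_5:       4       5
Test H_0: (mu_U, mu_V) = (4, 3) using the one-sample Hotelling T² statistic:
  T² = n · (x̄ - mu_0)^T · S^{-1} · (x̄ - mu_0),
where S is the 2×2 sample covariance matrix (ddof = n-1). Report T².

Step 1 — sample mean vector:
  mean(U) = (8 + 6 + 3 + 5 + 4) / 5 = 26/5 = 5.2
  mean(V) = (9 + 7 + 5 + 5 + 5) / 5 = 31/5 = 6.2
  x̄ = (5.2, 6.2),  deviation x̄ - mu_0 = (5.2, 6.2) - (4, 3) = (1.2, 3.2).

Step 2 — sample covariance matrix, S[i,j] = (1/(n-1)) · Σ_k (x_{k,i} - mean_i) · (x_{k,j} - mean_j), divisor n-1 = 4:
  S[U,U] = ((2.8)·(2.8) + (0.8)·(0.8) + (-2.2)·(-2.2) + (-0.2)·(-0.2) + (-1.2)·(-1.2)) / 4 = 14.8/4 = 3.7
  S[U,V] = ((2.8)·(2.8) + (0.8)·(0.8) + (-2.2)·(-1.2) + (-0.2)·(-1.2) + (-1.2)·(-1.2)) / 4 = 12.8/4 = 3.2
  S[V,V] = ((2.8)·(2.8) + (0.8)·(0.8) + (-1.2)·(-1.2) + (-1.2)·(-1.2) + (-1.2)·(-1.2)) / 4 = 12.8/4 = 3.2
  S = [[3.7, 3.2],
 [3.2, 3.2]].

Step 3 — invert S. det(S) = 3.7·3.2 - (3.2)² = 1.6.
  S^{-1} = (1/det) · [[d, -b], [-b, a]] = [[2, -2],
 [-2, 2.3125]].

Step 4 — quadratic form (x̄ - mu_0)^T · S^{-1} · (x̄ - mu_0):
  S^{-1} · (x̄ - mu_0) = (-4, 5),
  (x̄ - mu_0)^T · [...] = (1.2)·(-4) + (3.2)·(5) = 11.2.

Step 5 — scale by n: T² = 5 · 11.2 = 56.

T² ≈ 56


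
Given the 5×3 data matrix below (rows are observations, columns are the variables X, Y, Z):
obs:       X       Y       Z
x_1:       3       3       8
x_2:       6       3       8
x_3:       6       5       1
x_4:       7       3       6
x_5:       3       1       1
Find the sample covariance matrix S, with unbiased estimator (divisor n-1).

Step 1 — column means:
  mean(X) = (3 + 6 + 6 + 7 + 3) / 5 = 25/5 = 5
  mean(Y) = (3 + 3 + 5 + 3 + 1) / 5 = 15/5 = 3
  mean(Z) = (8 + 8 + 1 + 6 + 1) / 5 = 24/5 = 4.8

Step 2 — sample covariance S[i,j] = (1/(n-1)) · Σ_k (x_{k,i} - mean_i) · (x_{k,j} - mean_j), with n-1 = 4.
  S[X,X] = ((-2)·(-2) + (1)·(1) + (1)·(1) + (2)·(2) + (-2)·(-2)) / 4 = 14/4 = 3.5
  S[X,Y] = ((-2)·(0) + (1)·(0) + (1)·(2) + (2)·(0) + (-2)·(-2)) / 4 = 6/4 = 1.5
  S[X,Z] = ((-2)·(3.2) + (1)·(3.2) + (1)·(-3.8) + (2)·(1.2) + (-2)·(-3.8)) / 4 = 3/4 = 0.75
  S[Y,Y] = ((0)·(0) + (0)·(0) + (2)·(2) + (0)·(0) + (-2)·(-2)) / 4 = 8/4 = 2
  S[Y,Z] = ((0)·(3.2) + (0)·(3.2) + (2)·(-3.8) + (0)·(1.2) + (-2)·(-3.8)) / 4 = 0/4 = 0
  S[Z,Z] = ((3.2)·(3.2) + (3.2)·(3.2) + (-3.8)·(-3.8) + (1.2)·(1.2) + (-3.8)·(-3.8)) / 4 = 50.8/4 = 12.7

S is symmetric (S[j,i] = S[i,j]). Assembling:

S = [[3.5, 1.5, 0.75],
 [1.5, 2, 0],
 [0.75, 0, 12.7]]


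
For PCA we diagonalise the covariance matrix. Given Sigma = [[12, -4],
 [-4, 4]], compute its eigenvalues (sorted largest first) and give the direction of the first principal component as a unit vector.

Step 1 — characteristic polynomial of 2×2 Sigma:
  det(Sigma - λI) = λ² - trace · λ + det = 0.
  trace = 12 + 4 = 16, det = 12·4 - (-4)² = 32.
Step 2 — discriminant:
  Δ = trace² - 4·det = 256 - 128 = 128.
Step 3 — eigenvalues:
  λ = (trace ± √Δ)/2 = (16 ± 11.3137)/2,
  λ_1 = 13.6569,  λ_2 = 2.3431.

Step 4 — unit eigenvector for λ_1: solve (Sigma - λ_1 I)v = 0. First row:
  (12 - 13.6569)·v_x + (-4)·v_y = 0, i.e. (-1.6569)·v_x + (-4)·v_y = 0,
  so v ∝ (b, λ_1 - a) = (-4, 1.6569); multiply by -1 so the first entry is positive: u = (4, -1.6569).
  ||u|| = √((4)² + (-1.6569)²) = √(18.7452) ≈ 4.3296,
  v_1 = u/||u|| ≈ (0.9239, -0.3827) (||v_1|| = 1).

λ_1 = 13.6569,  λ_2 = 2.3431;  v_1 ≈ (0.9239, -0.3827)


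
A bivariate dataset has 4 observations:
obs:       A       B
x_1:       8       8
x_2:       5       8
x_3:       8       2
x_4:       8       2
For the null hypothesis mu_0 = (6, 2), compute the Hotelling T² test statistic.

Step 1 — sample mean vector:
  mean(A) = (8 + 5 + 8 + 8) / 4 = 29/4 = 7.25
  mean(B) = (8 + 8 + 2 + 2) / 4 = 20/4 = 5
  x̄ = (7.25, 5),  deviation x̄ - mu_0 = (7.25, 5) - (6, 2) = (1.25, 3).

Step 2 — sample covariance matrix, S[i,j] = (1/(n-1)) · Σ_k (x_{k,i} - mean_i) · (x_{k,j} - mean_j), divisor n-1 = 3:
  S[A,A] = ((0.75)·(0.75) + (-2.25)·(-2.25) + (0.75)·(0.75) + (0.75)·(0.75)) / 3 = 6.75/3 = 2.25
  S[A,B] = ((0.75)·(3) + (-2.25)·(3) + (0.75)·(-3) + (0.75)·(-3)) / 3 = -9/3 = -3
  S[B,B] = ((3)·(3) + (3)·(3) + (-3)·(-3) + (-3)·(-3)) / 3 = 36/3 = 12
  S = [[2.25, -3],
 [-3, 12]].

Step 3 — invert S. det(S) = 2.25·12 - (-3)² = 18.
  S^{-1} = (1/det) · [[d, -b], [-b, a]] = [[0.6667, 0.1667],
 [0.1667, 0.125]].

Step 4 — quadratic form (x̄ - mu_0)^T · S^{-1} · (x̄ - mu_0):
  S^{-1} · (x̄ - mu_0) = (1.3333, 0.5833),
  (x̄ - mu_0)^T · [...] = (1.25)·(1.3333) + (3)·(0.5833) = 3.4167.

Step 5 — scale by n: T² = 4 · 3.4167 = 13.6667.

T² ≈ 13.6667


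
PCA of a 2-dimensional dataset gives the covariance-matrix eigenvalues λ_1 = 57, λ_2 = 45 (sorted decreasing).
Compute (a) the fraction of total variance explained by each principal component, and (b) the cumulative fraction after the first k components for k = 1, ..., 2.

Step 1 — total variance = trace(Sigma) = Σ λ_i = 57 + 45 = 102.

Step 2 — fraction explained by component i = λ_i / Σ λ:
  PC1: 57/102 = 0.5588
  PC2: 45/102 = 0.4412

Step 3 — cumulative fraction after k components = (λ_1 + ... + λ_k) / Σ λ:
  k = 1: 57/102 = 0.5588
  k = 2: (57 + 45)/102 = 102/102 = 1

Summary (fraction, with percent):

explained: PC1 0.5588 (55.88%), PC2 0.4412 (44.12%);  cumulative: 0.5588, 1


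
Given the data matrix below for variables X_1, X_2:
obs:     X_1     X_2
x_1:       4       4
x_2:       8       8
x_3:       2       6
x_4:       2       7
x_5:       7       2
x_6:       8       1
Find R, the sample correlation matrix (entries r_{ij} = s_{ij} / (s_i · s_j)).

Step 1 — column means:
  mean(X_1) = (4 + 8 + 2 + 2 + 7 + 8) / 6 = 31/6 = 5.1667
  mean(X_2) = (4 + 8 + 6 + 7 + 2 + 1) / 6 = 28/6 = 4.6667

Step 2 — sample variances and covariances s[i,j] = (1/(n-1)) · Σ_k (x_{k,i} - mean_i) · (x_{k,j} - mean_j), with n-1 = 5:
  s[X_1,X_1] = ((-1.1667)·(-1.1667) + (2.8333)·(2.8333) + (-3.1667)·(-3.1667) + (-3.1667)·(-3.1667) + (1.8333)·(1.8333) + (2.8333)·(2.8333)) / 5 = 40.8333/5 = 8.1667
  s[X_1,X_2] = ((-1.1667)·(-0.6667) + (2.8333)·(3.3333) + (-3.1667)·(1.3333) + (-3.1667)·(2.3333) + (1.8333)·(-2.6667) + (2.8333)·(-3.6667)) / 5 = -16.6667/5 = -3.3333
  s[X_2,X_2] = ((-0.6667)·(-0.6667) + (3.3333)·(3.3333) + (1.3333)·(1.3333) + (2.3333)·(2.3333) + (-2.6667)·(-2.6667) + (-3.6667)·(-3.6667)) / 5 = 39.3333/5 = 7.8667
  Sample standard deviations s_i = √(s[i,i]):
  s(X_1) = √(8.1667) = 2.8577
  s(X_2) = √(7.8667) = 2.8048

Step 3 — r_{ij} = s_{ij} / (s_i · s_j):
  r[X_1,X_1] = 1 (diagonal).
  r[X_1,X_2] = -3.3333 / (2.8577 · 2.8048) = -3.3333 / 8.0153 = -0.4159
  r[X_2,X_2] = 1 (diagonal).

R is symmetric with unit diagonal. Assembling:

R = [[1, -0.4159],
 [-0.4159, 1]]


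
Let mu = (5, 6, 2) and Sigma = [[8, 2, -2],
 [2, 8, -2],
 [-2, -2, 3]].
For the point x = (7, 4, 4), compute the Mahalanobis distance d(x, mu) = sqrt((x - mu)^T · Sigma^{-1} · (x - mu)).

Step 1 — centre the observation: (x - mu) = (2, -2, 2).

Step 2 — invert Sigma (cofactor / det for 3×3, or solve directly):
  Sigma^{-1} = [[0.1515, -0.0152, 0.0909],
 [-0.0152, 0.1515, 0.0909],
 [0.0909, 0.0909, 0.4545]].

Step 3 — form the quadratic (x - mu)^T · Sigma^{-1} · (x - mu):
  Sigma^{-1} · (x - mu) = (0.5152, -0.1515, 0.9091).
  (x - mu)^T · [Sigma^{-1} · (x - mu)] = (2)·(0.5152) + (-2)·(-0.1515) + (2)·(0.9091) = 3.1515.

Step 4 — take square root: d = √(3.1515) ≈ 1.7753.

d(x, mu) = √(3.1515) ≈ 1.7753


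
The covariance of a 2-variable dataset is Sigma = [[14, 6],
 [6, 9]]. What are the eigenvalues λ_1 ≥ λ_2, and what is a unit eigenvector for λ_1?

Step 1 — characteristic polynomial of 2×2 Sigma:
  det(Sigma - λI) = λ² - trace · λ + det = 0.
  trace = 14 + 9 = 23, det = 14·9 - (6)² = 90.
Step 2 — discriminant:
  Δ = trace² - 4·det = 529 - 360 = 169.
Step 3 — eigenvalues:
  λ = (trace ± √Δ)/2 = (23 ± 13)/2,
  λ_1 = 18,  λ_2 = 5.

Step 4 — unit eigenvector for λ_1: solve (Sigma - λ_1 I)v = 0. First row:
  (14 - 18)·v_x + (6)·v_y = 0, i.e. (-4)·v_x + (6)·v_y = 0,
  so v ∝ (b, λ_1 - a) = (6, 4) = u.
  ||u|| = √((6)² + (4)²) = √(52) ≈ 7.2111,
  v_1 = u/||u|| ≈ (0.8321, 0.5547) (||v_1|| = 1).

λ_1 = 18,  λ_2 = 5;  v_1 ≈ (0.8321, 0.5547)


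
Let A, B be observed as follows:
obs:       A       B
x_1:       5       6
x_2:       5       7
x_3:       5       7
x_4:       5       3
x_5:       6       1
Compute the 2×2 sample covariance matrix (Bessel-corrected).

Step 1 — column means:
  mean(A) = (5 + 5 + 5 + 5 + 6) / 5 = 26/5 = 5.2
  mean(B) = (6 + 7 + 7 + 3 + 1) / 5 = 24/5 = 4.8

Step 2 — sample covariance S[i,j] = (1/(n-1)) · Σ_k (x_{k,i} - mean_i) · (x_{k,j} - mean_j), with n-1 = 4.
  S[A,A] = ((-0.2)·(-0.2) + (-0.2)·(-0.2) + (-0.2)·(-0.2) + (-0.2)·(-0.2) + (0.8)·(0.8)) / 4 = 0.8/4 = 0.2
  S[A,B] = ((-0.2)·(1.2) + (-0.2)·(2.2) + (-0.2)·(2.2) + (-0.2)·(-1.8) + (0.8)·(-3.8)) / 4 = -3.8/4 = -0.95
  S[B,B] = ((1.2)·(1.2) + (2.2)·(2.2) + (2.2)·(2.2) + (-1.8)·(-1.8) + (-3.8)·(-3.8)) / 4 = 28.8/4 = 7.2

S is symmetric (S[j,i] = S[i,j]). Assembling:

S = [[0.2, -0.95],
 [-0.95, 7.2]]


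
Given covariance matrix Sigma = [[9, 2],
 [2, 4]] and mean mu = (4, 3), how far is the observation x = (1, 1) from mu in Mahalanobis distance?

Step 1 — centre the observation: (x - mu) = (-3, -2).

Step 2 — invert Sigma. det(Sigma) = 9·4 - (2)² = 32.
  Sigma^{-1} = (1/det) · [[d, -b], [-b, a]] = [[0.125, -0.0625],
 [-0.0625, 0.2812]].

Step 3 — form the quadratic (x - mu)^T · Sigma^{-1} · (x - mu):
  Sigma^{-1} · (x - mu) = (-0.25, -0.375).
  (x - mu)^T · [Sigma^{-1} · (x - mu)] = (-3)·(-0.25) + (-2)·(-0.375) = 1.5.

Step 4 — take square root: d = √(1.5) ≈ 1.2247.

d(x, mu) = √(1.5) ≈ 1.2247


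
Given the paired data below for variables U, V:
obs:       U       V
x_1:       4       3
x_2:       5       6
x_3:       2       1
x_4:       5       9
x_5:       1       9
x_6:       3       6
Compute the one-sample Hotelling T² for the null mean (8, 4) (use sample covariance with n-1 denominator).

Step 1 — sample mean vector:
  mean(U) = (4 + 5 + 2 + 5 + 1 + 3) / 6 = 20/6 = 3.3333
  mean(V) = (3 + 6 + 1 + 9 + 9 + 6) / 6 = 34/6 = 5.6667
  x̄ = (3.3333, 5.6667),  deviation x̄ - mu_0 = (3.3333, 5.6667) - (8, 4) = (-4.6667, 1.6667).

Step 2 — sample covariance matrix, S[i,j] = (1/(n-1)) · Σ_k (x_{k,i} - mean_i) · (x_{k,j} - mean_j), divisor n-1 = 5:
  S[U,U] = ((0.6667)·(0.6667) + (1.6667)·(1.6667) + (-1.3333)·(-1.3333) + (1.6667)·(1.6667) + (-2.3333)·(-2.3333) + (-0.3333)·(-0.3333)) / 5 = 13.3333/5 = 2.6667
  S[U,V] = ((0.6667)·(-2.6667) + (1.6667)·(0.3333) + (-1.3333)·(-4.6667) + (1.6667)·(3.3333) + (-2.3333)·(3.3333) + (-0.3333)·(0.3333)) / 5 = 2.6667/5 = 0.5333
  S[V,V] = ((-2.6667)·(-2.6667) + (0.3333)·(0.3333) + (-4.6667)·(-4.6667) + (3.3333)·(3.3333) + (3.3333)·(3.3333) + (0.3333)·(0.3333)) / 5 = 51.3333/5 = 10.2667
  S = [[2.6667, 0.5333],
 [0.5333, 10.2667]].

Step 3 — invert S. det(S) = 2.6667·10.2667 - (0.5333)² = 27.0933.
  S^{-1} = (1/det) · [[d, -b], [-b, a]] = [[0.3789, -0.0197],
 [-0.0197, 0.0984]].

Step 4 — quadratic form (x̄ - mu_0)^T · S^{-1} · (x̄ - mu_0):
  S^{-1} · (x̄ - mu_0) = (-1.8012, 0.2559),
  (x̄ - mu_0)^T · [...] = (-4.6667)·(-1.8012) + (1.6667)·(0.2559) = 8.832.

Step 5 — scale by n: T² = 6 · 8.832 = 52.9921.

T² ≈ 52.9921


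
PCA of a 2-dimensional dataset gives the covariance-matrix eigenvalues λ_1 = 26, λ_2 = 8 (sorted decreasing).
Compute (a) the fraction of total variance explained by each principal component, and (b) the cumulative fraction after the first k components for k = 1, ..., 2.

Step 1 — total variance = trace(Sigma) = Σ λ_i = 26 + 8 = 34.

Step 2 — fraction explained by component i = λ_i / Σ λ:
  PC1: 26/34 = 0.7647
  PC2: 8/34 = 0.2353

Step 3 — cumulative fraction after k components = (λ_1 + ... + λ_k) / Σ λ:
  k = 1: 26/34 = 0.7647
  k = 2: (26 + 8)/34 = 34/34 = 1

Summary (fraction, with percent):

explained: PC1 0.7647 (76.47%), PC2 0.2353 (23.53%);  cumulative: 0.7647, 1


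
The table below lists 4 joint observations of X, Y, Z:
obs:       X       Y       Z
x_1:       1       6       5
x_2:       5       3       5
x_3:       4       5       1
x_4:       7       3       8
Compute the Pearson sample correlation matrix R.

Step 1 — column means:
  mean(X) = (1 + 5 + 4 + 7) / 4 = 17/4 = 4.25
  mean(Y) = (6 + 3 + 5 + 3) / 4 = 17/4 = 4.25
  mean(Z) = (5 + 5 + 1 + 8) / 4 = 19/4 = 4.75

Step 2 — sample variances and covariances s[i,j] = (1/(n-1)) · Σ_k (x_{k,i} - mean_i) · (x_{k,j} - mean_j), with n-1 = 3:
  s[X,X] = ((-3.25)·(-3.25) + (0.75)·(0.75) + (-0.25)·(-0.25) + (2.75)·(2.75)) / 3 = 18.75/3 = 6.25
  s[X,Y] = ((-3.25)·(1.75) + (0.75)·(-1.25) + (-0.25)·(0.75) + (2.75)·(-1.25)) / 3 = -10.25/3 = -3.4167
  s[X,Z] = ((-3.25)·(0.25) + (0.75)·(0.25) + (-0.25)·(-3.75) + (2.75)·(3.25)) / 3 = 9.25/3 = 3.0833
  s[Y,Y] = ((1.75)·(1.75) + (-1.25)·(-1.25) + (0.75)·(0.75) + (-1.25)·(-1.25)) / 3 = 6.75/3 = 2.25
  s[Y,Z] = ((1.75)·(0.25) + (-1.25)·(0.25) + (0.75)·(-3.75) + (-1.25)·(3.25)) / 3 = -6.75/3 = -2.25
  s[Z,Z] = ((0.25)·(0.25) + (0.25)·(0.25) + (-3.75)·(-3.75) + (3.25)·(3.25)) / 3 = 24.75/3 = 8.25
  Sample standard deviations s_i = √(s[i,i]):
  s(X) = √(6.25) = 2.5
  s(Y) = √(2.25) = 1.5
  s(Z) = √(8.25) = 2.8723

Step 3 — r_{ij} = s_{ij} / (s_i · s_j):
  r[X,X] = 1 (diagonal).
  r[X,Y] = -3.4167 / (2.5 · 1.5) = -3.4167 / 3.75 = -0.9111
  r[X,Z] = 3.0833 / (2.5 · 2.8723) = 3.0833 / 7.1807 = 0.4294
  r[Y,Y] = 1 (diagonal).
  r[Y,Z] = -2.25 / (1.5 · 2.8723) = -2.25 / 4.3084 = -0.5222
  r[Z,Z] = 1 (diagonal).

R is symmetric with unit diagonal. Assembling:

R = [[1, -0.9111, 0.4294],
 [-0.9111, 1, -0.5222],
 [0.4294, -0.5222, 1]]


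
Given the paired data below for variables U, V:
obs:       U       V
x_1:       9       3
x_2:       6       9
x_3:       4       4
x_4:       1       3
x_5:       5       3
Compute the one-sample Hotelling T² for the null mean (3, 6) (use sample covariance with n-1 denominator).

Step 1 — sample mean vector:
  mean(U) = (9 + 6 + 4 + 1 + 5) / 5 = 25/5 = 5
  mean(V) = (3 + 9 + 4 + 3 + 3) / 5 = 22/5 = 4.4
  x̄ = (5, 4.4),  deviation x̄ - mu_0 = (5, 4.4) - (3, 6) = (2, -1.6).

Step 2 — sample covariance matrix, S[i,j] = (1/(n-1)) · Σ_k (x_{k,i} - mean_i) · (x_{k,j} - mean_j), divisor n-1 = 4:
  S[U,U] = ((4)·(4) + (1)·(1) + (-1)·(-1) + (-4)·(-4) + (0)·(0)) / 4 = 34/4 = 8.5
  S[U,V] = ((4)·(-1.4) + (1)·(4.6) + (-1)·(-0.4) + (-4)·(-1.4) + (0)·(-1.4)) / 4 = 5/4 = 1.25
  S[V,V] = ((-1.4)·(-1.4) + (4.6)·(4.6) + (-0.4)·(-0.4) + (-1.4)·(-1.4) + (-1.4)·(-1.4)) / 4 = 27.2/4 = 6.8
  S = [[8.5, 1.25],
 [1.25, 6.8]].

Step 3 — invert S. det(S) = 8.5·6.8 - (1.25)² = 56.2375.
  S^{-1} = (1/det) · [[d, -b], [-b, a]] = [[0.1209, -0.0222],
 [-0.0222, 0.1511]].

Step 4 — quadratic form (x̄ - mu_0)^T · S^{-1} · (x̄ - mu_0):
  S^{-1} · (x̄ - mu_0) = (0.2774, -0.2863),
  (x̄ - mu_0)^T · [...] = (2)·(0.2774) + (-1.6)·(-0.2863) = 1.0128.

Step 5 — scale by n: T² = 5 · 1.0128 = 5.0642.

T² ≈ 5.0642


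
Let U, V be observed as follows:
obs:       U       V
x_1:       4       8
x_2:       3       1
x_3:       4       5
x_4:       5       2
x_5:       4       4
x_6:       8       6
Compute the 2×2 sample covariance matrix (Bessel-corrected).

Step 1 — column means:
  mean(U) = (4 + 3 + 4 + 5 + 4 + 8) / 6 = 28/6 = 4.6667
  mean(V) = (8 + 1 + 5 + 2 + 4 + 6) / 6 = 26/6 = 4.3333

Step 2 — sample covariance S[i,j] = (1/(n-1)) · Σ_k (x_{k,i} - mean_i) · (x_{k,j} - mean_j), with n-1 = 5.
  S[U,U] = ((-0.6667)·(-0.6667) + (-1.6667)·(-1.6667) + (-0.6667)·(-0.6667) + (0.3333)·(0.3333) + (-0.6667)·(-0.6667) + (3.3333)·(3.3333)) / 5 = 15.3333/5 = 3.0667
  S[U,V] = ((-0.6667)·(3.6667) + (-1.6667)·(-3.3333) + (-0.6667)·(0.6667) + (0.3333)·(-2.3333) + (-0.6667)·(-0.3333) + (3.3333)·(1.6667)) / 5 = 7.6667/5 = 1.5333
  S[V,V] = ((3.6667)·(3.6667) + (-3.3333)·(-3.3333) + (0.6667)·(0.6667) + (-2.3333)·(-2.3333) + (-0.3333)·(-0.3333) + (1.6667)·(1.6667)) / 5 = 33.3333/5 = 6.6667

S is symmetric (S[j,i] = S[i,j]). Assembling:

S = [[3.0667, 1.5333],
 [1.5333, 6.6667]]


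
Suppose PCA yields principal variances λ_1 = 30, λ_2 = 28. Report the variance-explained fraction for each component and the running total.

Step 1 — total variance = trace(Sigma) = Σ λ_i = 30 + 28 = 58.

Step 2 — fraction explained by component i = λ_i / Σ λ:
  PC1: 30/58 = 0.5172
  PC2: 28/58 = 0.4828

Step 3 — cumulative fraction after k components = (λ_1 + ... + λ_k) / Σ λ:
  k = 1: 30/58 = 0.5172
  k = 2: (30 + 28)/58 = 58/58 = 1

Summary (fraction, with percent):

explained: PC1 0.5172 (51.72%), PC2 0.4828 (48.28%);  cumulative: 0.5172, 1


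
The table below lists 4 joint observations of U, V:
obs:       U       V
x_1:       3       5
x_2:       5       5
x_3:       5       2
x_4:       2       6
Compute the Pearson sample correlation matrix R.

Step 1 — column means:
  mean(U) = (3 + 5 + 5 + 2) / 4 = 15/4 = 3.75
  mean(V) = (5 + 5 + 2 + 6) / 4 = 18/4 = 4.5

Step 2 — sample variances and covariances s[i,j] = (1/(n-1)) · Σ_k (x_{k,i} - mean_i) · (x_{k,j} - mean_j), with n-1 = 3:
  s[U,U] = ((-0.75)·(-0.75) + (1.25)·(1.25) + (1.25)·(1.25) + (-1.75)·(-1.75)) / 3 = 6.75/3 = 2.25
  s[U,V] = ((-0.75)·(0.5) + (1.25)·(0.5) + (1.25)·(-2.5) + (-1.75)·(1.5)) / 3 = -5.5/3 = -1.8333
  s[V,V] = ((0.5)·(0.5) + (0.5)·(0.5) + (-2.5)·(-2.5) + (1.5)·(1.5)) / 3 = 9/3 = 3
  Sample standard deviations s_i = √(s[i,i]):
  s(U) = √(2.25) = 1.5
  s(V) = √(3) = 1.7321

Step 3 — r_{ij} = s_{ij} / (s_i · s_j):
  r[U,U] = 1 (diagonal).
  r[U,V] = -1.8333 / (1.5 · 1.7321) = -1.8333 / 2.5981 = -0.7057
  r[V,V] = 1 (diagonal).

R is symmetric with unit diagonal. Assembling:

R = [[1, -0.7057],
 [-0.7057, 1]]


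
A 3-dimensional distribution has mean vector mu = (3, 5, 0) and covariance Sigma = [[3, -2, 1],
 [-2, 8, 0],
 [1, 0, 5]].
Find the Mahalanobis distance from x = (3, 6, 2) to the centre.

Step 1 — centre the observation: (x - mu) = (0, 1, 2).

Step 2 — invert Sigma (cofactor / det for 3×3, or solve directly):
  Sigma^{-1} = [[0.4348, 0.1087, -0.087],
 [0.1087, 0.1522, -0.0217],
 [-0.087, -0.0217, 0.2174]].

Step 3 — form the quadratic (x - mu)^T · Sigma^{-1} · (x - mu):
  Sigma^{-1} · (x - mu) = (-0.0652, 0.1087, 0.413).
  (x - mu)^T · [Sigma^{-1} · (x - mu)] = (0)·(-0.0652) + (1)·(0.1087) + (2)·(0.413) = 0.9348.

Step 4 — take square root: d = √(0.9348) ≈ 0.9668.

d(x, mu) = √(0.9348) ≈ 0.9668


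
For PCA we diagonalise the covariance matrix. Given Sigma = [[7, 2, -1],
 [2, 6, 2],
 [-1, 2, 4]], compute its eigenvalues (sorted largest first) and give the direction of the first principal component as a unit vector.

Step 1 — characteristic polynomial p(λ) = det(λI - Sigma) = λ³ - tr·λ² + c_1·λ - det, where tr = trace, c_1 = sum of the principal 2×2 minors, det = det(Sigma):
  tr = 7 + 6 + 4 = 17,
  c_1 = (7·6 - (2)²) + (7·4 - (-1)²) + (6·4 - (2)²) = 38 + 27 + 20 = 85,
  det = 7·(6·4 - (2)²) - (2)·((2)·4 - (2)·(-1)) + (-1)·((2)·(2) - 6·(-1)) = 7·(20) - (2)·(10) + (-1)·(10) = 110.
  So p(λ) = λ³ - 17λ² + 85λ - 110.
Step 2 — look for an integer root (rational root theorem: any rational root is an integer divisor of 110). Testing λ = 2:
  p(2) = 8 - 68 + 170 - 110 = 0  ✓
  Dividing out (λ - 2): p(λ) = (λ - 2)(λ² - 15λ + 55).
Step 3 — remaining eigenvalues from the quadratic λ² - 15λ + 55 = 0:
  Δ = 15² - 4·55 = 225 - 220 = 5,  λ = (15 ± √5)/2 = (15 ± 2.2361)/2 ≈ 8.618 or 6.382.
  Sorted: λ_1 = 8.618,  λ_2 = 6.382,  λ_3 = 2  (check: sum = 17 = tr ✓).

Step 4 — unit eigenvector for λ_1 ≈ 8.618: v spans the null space of (Sigma - λ_1 I), whose rows are
  r_1 = (-1.618, 2, -1),  r_2 = (2, -2.618, 2),  r_3 = (-1, 2, -4.618).
  v is orthogonal to every row, so take v ∝ r_1 × r_2 = ((2)·(2) - (-1)·(-2.618), (-1)·(2) - (-1.618)·(2), (-1.618)·(-2.618) - (2)·(2)) ≈ (1.382, 1.2361, 0.2361).
  Let u = (1.382, 1.2361, 0.2361).
  ||u|| = √((1.382)² + (1.2361)² + (0.2361)²) = √(3.4934) ≈ 1.8691,  v_1 = u/||u|| ≈ (0.7394, 0.6613, 0.1263) (||v_1|| = 1).

λ_1 = 8.618,  λ_2 = 6.382,  λ_3 = 2;  v_1 ≈ (0.7394, 0.6613, 0.1263)


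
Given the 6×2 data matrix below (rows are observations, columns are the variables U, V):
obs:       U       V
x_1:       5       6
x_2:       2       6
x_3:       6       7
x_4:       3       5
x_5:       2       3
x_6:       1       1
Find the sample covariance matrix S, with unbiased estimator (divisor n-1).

Step 1 — column means:
  mean(U) = (5 + 2 + 6 + 3 + 2 + 1) / 6 = 19/6 = 3.1667
  mean(V) = (6 + 6 + 7 + 5 + 3 + 1) / 6 = 28/6 = 4.6667

Step 2 — sample covariance S[i,j] = (1/(n-1)) · Σ_k (x_{k,i} - mean_i) · (x_{k,j} - mean_j), with n-1 = 5.
  S[U,U] = ((1.8333)·(1.8333) + (-1.1667)·(-1.1667) + (2.8333)·(2.8333) + (-0.1667)·(-0.1667) + (-1.1667)·(-1.1667) + (-2.1667)·(-2.1667)) / 5 = 18.8333/5 = 3.7667
  S[U,V] = ((1.8333)·(1.3333) + (-1.1667)·(1.3333) + (2.8333)·(2.3333) + (-0.1667)·(0.3333) + (-1.1667)·(-1.6667) + (-2.1667)·(-3.6667)) / 5 = 17.3333/5 = 3.4667
  S[V,V] = ((1.3333)·(1.3333) + (1.3333)·(1.3333) + (2.3333)·(2.3333) + (0.3333)·(0.3333) + (-1.6667)·(-1.6667) + (-3.6667)·(-3.6667)) / 5 = 25.3333/5 = 5.0667

S is symmetric (S[j,i] = S[i,j]). Assembling:

S = [[3.7667, 3.4667],
 [3.4667, 5.0667]]


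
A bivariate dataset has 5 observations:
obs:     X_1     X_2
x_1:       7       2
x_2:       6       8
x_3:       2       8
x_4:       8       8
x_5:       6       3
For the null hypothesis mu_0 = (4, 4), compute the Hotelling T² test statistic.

Step 1 — sample mean vector:
  mean(X_1) = (7 + 6 + 2 + 8 + 6) / 5 = 29/5 = 5.8
  mean(X_2) = (2 + 8 + 8 + 8 + 3) / 5 = 29/5 = 5.8
  x̄ = (5.8, 5.8),  deviation x̄ - mu_0 = (5.8, 5.8) - (4, 4) = (1.8, 1.8).

Step 2 — sample covariance matrix, S[i,j] = (1/(n-1)) · Σ_k (x_{k,i} - mean_i) · (x_{k,j} - mean_j), divisor n-1 = 4:
  S[X_1,X_1] = ((1.2)·(1.2) + (0.2)·(0.2) + (-3.8)·(-3.8) + (2.2)·(2.2) + (0.2)·(0.2)) / 4 = 20.8/4 = 5.2
  S[X_1,X_2] = ((1.2)·(-3.8) + (0.2)·(2.2) + (-3.8)·(2.2) + (2.2)·(2.2) + (0.2)·(-2.8)) / 4 = -8.2/4 = -2.05
  S[X_2,X_2] = ((-3.8)·(-3.8) + (2.2)·(2.2) + (2.2)·(2.2) + (2.2)·(2.2) + (-2.8)·(-2.8)) / 4 = 36.8/4 = 9.2
  S = [[5.2, -2.05],
 [-2.05, 9.2]].

Step 3 — invert S. det(S) = 5.2·9.2 - (-2.05)² = 43.6375.
  S^{-1} = (1/det) · [[d, -b], [-b, a]] = [[0.2108, 0.047],
 [0.047, 0.1192]].

Step 4 — quadratic form (x̄ - mu_0)^T · S^{-1} · (x̄ - mu_0):
  S^{-1} · (x̄ - mu_0) = (0.4641, 0.2991),
  (x̄ - mu_0)^T · [...] = (1.8)·(0.4641) + (1.8)·(0.2991) = 1.3736.

Step 5 — scale by n: T² = 5 · 1.3736 = 6.8679.

T² ≈ 6.8679


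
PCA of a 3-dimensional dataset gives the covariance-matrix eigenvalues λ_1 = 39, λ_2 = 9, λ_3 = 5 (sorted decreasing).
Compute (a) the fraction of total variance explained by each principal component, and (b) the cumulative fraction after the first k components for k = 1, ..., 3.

Step 1 — total variance = trace(Sigma) = Σ λ_i = 39 + 9 + 5 = 53.

Step 2 — fraction explained by component i = λ_i / Σ λ:
  PC1: 39/53 = 0.7358
  PC2: 9/53 = 0.1698
  PC3: 5/53 = 0.0943

Step 3 — cumulative fraction after k components = (λ_1 + ... + λ_k) / Σ λ:
  k = 1: 39/53 = 0.7358
  k = 2: (39 + 9)/53 = 48/53 = 0.9057
  k = 3: (39 + 9 + 5)/53 = 53/53 = 1

Summary (fraction, with percent):

explained: PC1 0.7358 (73.58%), PC2 0.1698 (16.98%), PC3 0.0943 (9.43%);  cumulative: 0.7358, 0.9057, 1


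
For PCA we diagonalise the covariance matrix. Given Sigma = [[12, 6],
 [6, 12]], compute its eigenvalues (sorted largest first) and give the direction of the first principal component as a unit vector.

Step 1 — characteristic polynomial of 2×2 Sigma:
  det(Sigma - λI) = λ² - trace · λ + det = 0.
  trace = 12 + 12 = 24, det = 12·12 - (6)² = 108.
Step 2 — discriminant:
  Δ = trace² - 4·det = 576 - 432 = 144.
Step 3 — eigenvalues:
  λ = (trace ± √Δ)/2 = (24 ± 12)/2,
  λ_1 = 18,  λ_2 = 6.

Step 4 — unit eigenvector for λ_1: solve (Sigma - λ_1 I)v = 0. First row:
  (12 - 18)·v_x + (6)·v_y = 0, i.e. (-6)·v_x + (6)·v_y = 0,
  so v ∝ (b, λ_1 - a) = (6, 6) = u.
  ||u|| = √((6)² + (6)²) = √(72) ≈ 8.4853,
  v_1 = u/||u|| ≈ (0.7071, 0.7071) (||v_1|| = 1).

λ_1 = 18,  λ_2 = 6;  v_1 ≈ (0.7071, 0.7071)


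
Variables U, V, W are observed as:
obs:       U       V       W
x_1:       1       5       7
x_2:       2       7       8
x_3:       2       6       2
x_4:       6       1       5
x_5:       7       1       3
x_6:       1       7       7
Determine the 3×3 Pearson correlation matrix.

Step 1 — column means:
  mean(U) = (1 + 2 + 2 + 6 + 7 + 1) / 6 = 19/6 = 3.1667
  mean(V) = (5 + 7 + 6 + 1 + 1 + 7) / 6 = 27/6 = 4.5
  mean(W) = (7 + 8 + 2 + 5 + 3 + 7) / 6 = 32/6 = 5.3333

Step 2 — sample variances and covariances s[i,j] = (1/(n-1)) · Σ_k (x_{k,i} - mean_i) · (x_{k,j} - mean_j), with n-1 = 5:
  s[U,U] = ((-2.1667)·(-2.1667) + (-1.1667)·(-1.1667) + (-1.1667)·(-1.1667) + (2.8333)·(2.8333) + (3.8333)·(3.8333) + (-2.1667)·(-2.1667)) / 5 = 34.8333/5 = 6.9667
  s[U,V] = ((-2.1667)·(0.5) + (-1.1667)·(2.5) + (-1.1667)·(1.5) + (2.8333)·(-3.5) + (3.8333)·(-3.5) + (-2.1667)·(2.5)) / 5 = -34.5/5 = -6.9
  s[U,W] = ((-2.1667)·(1.6667) + (-1.1667)·(2.6667) + (-1.1667)·(-3.3333) + (2.8333)·(-0.3333) + (3.8333)·(-2.3333) + (-2.1667)·(1.6667)) / 5 = -16.3333/5 = -3.2667
  s[V,V] = ((0.5)·(0.5) + (2.5)·(2.5) + (1.5)·(1.5) + (-3.5)·(-3.5) + (-3.5)·(-3.5) + (2.5)·(2.5)) / 5 = 39.5/5 = 7.9
  s[V,W] = ((0.5)·(1.6667) + (2.5)·(2.6667) + (1.5)·(-3.3333) + (-3.5)·(-0.3333) + (-3.5)·(-2.3333) + (2.5)·(1.6667)) / 5 = 16/5 = 3.2
  s[W,W] = ((1.6667)·(1.6667) + (2.6667)·(2.6667) + (-3.3333)·(-3.3333) + (-0.3333)·(-0.3333) + (-2.3333)·(-2.3333) + (1.6667)·(1.6667)) / 5 = 29.3333/5 = 5.8667
  Sample standard deviations s_i = √(s[i,i]):
  s(U) = √(6.9667) = 2.6394
  s(V) = √(7.9) = 2.8107
  s(W) = √(5.8667) = 2.4221

Step 3 — r_{ij} = s_{ij} / (s_i · s_j):
  r[U,U] = 1 (diagonal).
  r[U,V] = -6.9 / (2.6394 · 2.8107) = -6.9 / 7.4187 = -0.9301
  r[U,W] = -3.2667 / (2.6394 · 2.4221) = -3.2667 / 6.3931 = -0.511
  r[V,V] = 1 (diagonal).
  r[V,W] = 3.2 / (2.8107 · 2.4221) = 3.2 / 6.8078 = 0.47
  r[W,W] = 1 (diagonal).

R is symmetric with unit diagonal. Assembling:

R = [[1, -0.9301, -0.511],
 [-0.9301, 1, 0.47],
 [-0.511, 0.47, 1]]
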